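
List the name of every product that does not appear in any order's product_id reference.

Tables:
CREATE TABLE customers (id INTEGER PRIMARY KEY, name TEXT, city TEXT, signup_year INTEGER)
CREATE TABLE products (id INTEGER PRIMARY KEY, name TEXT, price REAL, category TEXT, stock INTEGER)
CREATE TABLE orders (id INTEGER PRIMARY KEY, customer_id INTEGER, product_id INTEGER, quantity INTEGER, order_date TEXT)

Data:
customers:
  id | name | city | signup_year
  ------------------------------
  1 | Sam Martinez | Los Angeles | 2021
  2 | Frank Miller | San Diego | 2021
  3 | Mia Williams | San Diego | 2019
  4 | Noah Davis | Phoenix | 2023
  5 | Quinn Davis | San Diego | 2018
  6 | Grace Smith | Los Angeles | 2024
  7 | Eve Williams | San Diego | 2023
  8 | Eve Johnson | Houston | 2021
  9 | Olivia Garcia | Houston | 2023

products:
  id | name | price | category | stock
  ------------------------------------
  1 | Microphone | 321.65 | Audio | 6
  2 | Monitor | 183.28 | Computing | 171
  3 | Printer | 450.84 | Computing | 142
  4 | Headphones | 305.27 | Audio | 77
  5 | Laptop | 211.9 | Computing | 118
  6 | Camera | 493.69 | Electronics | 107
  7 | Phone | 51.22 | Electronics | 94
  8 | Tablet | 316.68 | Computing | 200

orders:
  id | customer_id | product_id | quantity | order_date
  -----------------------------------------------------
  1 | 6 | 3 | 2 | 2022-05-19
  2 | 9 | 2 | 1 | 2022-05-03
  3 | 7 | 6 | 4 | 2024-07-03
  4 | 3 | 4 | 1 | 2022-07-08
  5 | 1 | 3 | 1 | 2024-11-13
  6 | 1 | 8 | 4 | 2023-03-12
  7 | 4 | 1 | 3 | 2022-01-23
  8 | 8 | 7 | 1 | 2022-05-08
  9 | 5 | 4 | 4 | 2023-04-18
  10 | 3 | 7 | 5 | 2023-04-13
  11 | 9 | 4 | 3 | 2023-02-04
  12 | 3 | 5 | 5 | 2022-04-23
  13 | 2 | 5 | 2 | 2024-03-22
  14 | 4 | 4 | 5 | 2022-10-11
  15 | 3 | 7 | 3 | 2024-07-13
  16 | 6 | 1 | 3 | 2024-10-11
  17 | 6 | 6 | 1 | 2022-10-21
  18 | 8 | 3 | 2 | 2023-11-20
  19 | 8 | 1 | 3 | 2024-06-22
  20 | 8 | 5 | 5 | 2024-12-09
SELECT p.name FROM products p LEFT JOIN orders c ON c.product_id = p.id WHERE c.id IS NULL

Execution result:
(no rows)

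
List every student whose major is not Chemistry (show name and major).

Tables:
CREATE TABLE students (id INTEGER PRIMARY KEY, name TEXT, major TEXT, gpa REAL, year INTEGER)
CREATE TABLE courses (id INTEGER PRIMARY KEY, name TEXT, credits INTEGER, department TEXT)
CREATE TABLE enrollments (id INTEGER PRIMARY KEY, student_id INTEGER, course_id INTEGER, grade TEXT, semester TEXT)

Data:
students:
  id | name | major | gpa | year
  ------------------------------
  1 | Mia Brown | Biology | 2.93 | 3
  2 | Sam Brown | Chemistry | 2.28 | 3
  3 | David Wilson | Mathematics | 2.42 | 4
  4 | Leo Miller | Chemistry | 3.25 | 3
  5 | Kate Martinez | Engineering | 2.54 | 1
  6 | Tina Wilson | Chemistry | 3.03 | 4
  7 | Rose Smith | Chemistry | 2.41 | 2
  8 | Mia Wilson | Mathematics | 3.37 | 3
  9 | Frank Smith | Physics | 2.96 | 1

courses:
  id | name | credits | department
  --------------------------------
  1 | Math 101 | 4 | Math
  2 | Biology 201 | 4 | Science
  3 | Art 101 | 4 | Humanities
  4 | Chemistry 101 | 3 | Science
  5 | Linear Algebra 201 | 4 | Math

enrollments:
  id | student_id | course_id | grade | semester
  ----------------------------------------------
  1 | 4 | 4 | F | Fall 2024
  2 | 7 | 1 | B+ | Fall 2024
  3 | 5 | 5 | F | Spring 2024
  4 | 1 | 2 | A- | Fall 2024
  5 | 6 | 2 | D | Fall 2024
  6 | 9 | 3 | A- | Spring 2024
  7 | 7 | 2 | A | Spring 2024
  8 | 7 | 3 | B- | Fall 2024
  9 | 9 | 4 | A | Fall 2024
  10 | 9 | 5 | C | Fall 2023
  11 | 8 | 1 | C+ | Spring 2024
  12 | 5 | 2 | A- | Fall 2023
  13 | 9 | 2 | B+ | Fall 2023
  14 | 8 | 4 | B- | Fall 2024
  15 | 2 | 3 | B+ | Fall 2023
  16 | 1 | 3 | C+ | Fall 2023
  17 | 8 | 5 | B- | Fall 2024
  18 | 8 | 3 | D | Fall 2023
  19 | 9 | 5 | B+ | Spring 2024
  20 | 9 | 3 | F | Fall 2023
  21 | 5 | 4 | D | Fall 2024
SELECT name, major FROM students WHERE major <> 'Chemistry'

Execution result:
name | major
Mia Brown | Biology
David Wilson | Mathematics
Kate Martinez | Engineering
Mia Wilson | Mathematics
Frank Smith | Physics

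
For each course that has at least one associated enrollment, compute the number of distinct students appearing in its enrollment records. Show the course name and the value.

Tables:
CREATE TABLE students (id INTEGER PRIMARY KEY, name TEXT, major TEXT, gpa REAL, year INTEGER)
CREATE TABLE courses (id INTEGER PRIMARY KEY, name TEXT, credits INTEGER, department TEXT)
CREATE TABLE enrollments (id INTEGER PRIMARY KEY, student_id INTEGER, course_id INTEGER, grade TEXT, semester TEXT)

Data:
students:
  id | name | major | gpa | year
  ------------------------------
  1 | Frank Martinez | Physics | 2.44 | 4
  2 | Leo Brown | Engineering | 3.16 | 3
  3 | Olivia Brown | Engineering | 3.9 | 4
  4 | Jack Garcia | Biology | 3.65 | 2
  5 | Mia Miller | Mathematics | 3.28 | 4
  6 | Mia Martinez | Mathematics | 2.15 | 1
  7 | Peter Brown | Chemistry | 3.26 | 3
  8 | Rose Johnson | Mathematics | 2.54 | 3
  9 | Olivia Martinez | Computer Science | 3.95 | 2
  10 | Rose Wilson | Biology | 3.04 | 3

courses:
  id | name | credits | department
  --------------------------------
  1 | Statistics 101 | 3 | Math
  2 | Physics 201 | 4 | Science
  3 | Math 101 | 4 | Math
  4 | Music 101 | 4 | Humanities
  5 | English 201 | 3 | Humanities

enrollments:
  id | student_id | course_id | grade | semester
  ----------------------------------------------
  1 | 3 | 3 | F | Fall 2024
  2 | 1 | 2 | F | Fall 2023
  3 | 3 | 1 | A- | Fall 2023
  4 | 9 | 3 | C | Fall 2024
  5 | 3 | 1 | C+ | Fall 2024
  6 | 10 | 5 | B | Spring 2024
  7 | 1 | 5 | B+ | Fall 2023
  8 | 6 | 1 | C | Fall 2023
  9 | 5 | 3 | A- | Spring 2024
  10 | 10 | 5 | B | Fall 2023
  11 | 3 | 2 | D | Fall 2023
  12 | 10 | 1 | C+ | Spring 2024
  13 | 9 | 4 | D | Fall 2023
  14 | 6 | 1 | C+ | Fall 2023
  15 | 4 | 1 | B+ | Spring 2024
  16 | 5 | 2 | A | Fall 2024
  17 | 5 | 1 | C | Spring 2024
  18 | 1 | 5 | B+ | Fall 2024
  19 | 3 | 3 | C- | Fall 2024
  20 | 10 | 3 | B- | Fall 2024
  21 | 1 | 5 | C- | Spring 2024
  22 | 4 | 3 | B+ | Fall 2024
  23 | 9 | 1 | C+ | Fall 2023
SELECT p.name, COUNT(DISTINCT c.student_id) AS distinct_student_count FROM enrollments c JOIN courses p ON c.course_id = p.id GROUP BY p.id, p.name

Execution result:
name | distinct_student_count
Statistics 101 | 6
Physics 201 | 3
Math 101 | 5
Music 101 | 1
English 201 | 2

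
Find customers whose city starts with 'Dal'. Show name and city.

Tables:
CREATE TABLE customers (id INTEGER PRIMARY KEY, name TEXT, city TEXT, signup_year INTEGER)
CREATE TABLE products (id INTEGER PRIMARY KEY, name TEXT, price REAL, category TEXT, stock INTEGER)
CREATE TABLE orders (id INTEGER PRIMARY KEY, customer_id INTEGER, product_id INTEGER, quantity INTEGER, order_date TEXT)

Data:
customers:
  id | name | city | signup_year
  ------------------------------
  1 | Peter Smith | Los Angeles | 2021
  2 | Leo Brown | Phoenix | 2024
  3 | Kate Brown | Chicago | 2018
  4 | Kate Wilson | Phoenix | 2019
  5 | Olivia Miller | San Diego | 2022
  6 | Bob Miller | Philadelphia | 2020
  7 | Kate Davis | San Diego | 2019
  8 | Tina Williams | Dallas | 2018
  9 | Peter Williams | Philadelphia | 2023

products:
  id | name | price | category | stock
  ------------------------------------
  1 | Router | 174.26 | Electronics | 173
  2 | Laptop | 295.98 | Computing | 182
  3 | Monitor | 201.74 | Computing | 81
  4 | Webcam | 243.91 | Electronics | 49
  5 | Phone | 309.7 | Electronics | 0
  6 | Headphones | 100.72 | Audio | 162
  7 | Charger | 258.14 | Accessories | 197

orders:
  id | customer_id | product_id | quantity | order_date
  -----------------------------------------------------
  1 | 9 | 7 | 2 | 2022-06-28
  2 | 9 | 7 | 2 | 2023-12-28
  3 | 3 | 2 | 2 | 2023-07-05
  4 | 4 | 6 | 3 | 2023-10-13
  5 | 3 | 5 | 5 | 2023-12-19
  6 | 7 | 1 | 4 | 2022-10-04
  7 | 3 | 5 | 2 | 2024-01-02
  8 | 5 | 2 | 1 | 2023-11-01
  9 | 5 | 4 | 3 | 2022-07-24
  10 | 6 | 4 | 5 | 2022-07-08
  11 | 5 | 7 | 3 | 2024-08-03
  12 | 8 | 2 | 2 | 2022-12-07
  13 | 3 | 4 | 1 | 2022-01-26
SELECT name, city FROM customers WHERE city LIKE 'Dal%'

Execution result:
name | city
Tina Williams | Dallas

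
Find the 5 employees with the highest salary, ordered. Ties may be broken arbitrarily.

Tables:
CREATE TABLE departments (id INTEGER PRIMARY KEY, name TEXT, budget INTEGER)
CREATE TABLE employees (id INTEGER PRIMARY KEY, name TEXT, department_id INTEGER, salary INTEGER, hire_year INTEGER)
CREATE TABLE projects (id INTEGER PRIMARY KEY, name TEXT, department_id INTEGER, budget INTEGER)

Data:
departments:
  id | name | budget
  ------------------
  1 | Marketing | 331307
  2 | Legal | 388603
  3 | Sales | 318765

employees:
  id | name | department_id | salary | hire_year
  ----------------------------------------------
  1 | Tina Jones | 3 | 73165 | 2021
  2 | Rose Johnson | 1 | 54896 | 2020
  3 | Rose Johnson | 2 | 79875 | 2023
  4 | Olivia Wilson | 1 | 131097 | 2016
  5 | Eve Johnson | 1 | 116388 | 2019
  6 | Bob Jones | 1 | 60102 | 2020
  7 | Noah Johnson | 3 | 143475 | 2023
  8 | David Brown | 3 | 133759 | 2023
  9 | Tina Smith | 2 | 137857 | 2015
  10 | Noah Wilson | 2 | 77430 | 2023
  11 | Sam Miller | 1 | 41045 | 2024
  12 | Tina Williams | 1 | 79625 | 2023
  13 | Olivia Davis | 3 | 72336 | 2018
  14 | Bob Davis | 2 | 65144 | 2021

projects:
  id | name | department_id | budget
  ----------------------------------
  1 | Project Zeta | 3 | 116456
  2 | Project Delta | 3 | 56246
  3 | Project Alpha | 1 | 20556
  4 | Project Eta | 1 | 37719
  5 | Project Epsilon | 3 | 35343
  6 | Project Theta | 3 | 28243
SELECT name, salary FROM employees ORDER BY salary DESC LIMIT 5

Execution result:
name | salary
Noah Johnson | 143475
Tina Smith | 137857
David Brown | 133759
Olivia Wilson | 131097
Eve Johnson | 116388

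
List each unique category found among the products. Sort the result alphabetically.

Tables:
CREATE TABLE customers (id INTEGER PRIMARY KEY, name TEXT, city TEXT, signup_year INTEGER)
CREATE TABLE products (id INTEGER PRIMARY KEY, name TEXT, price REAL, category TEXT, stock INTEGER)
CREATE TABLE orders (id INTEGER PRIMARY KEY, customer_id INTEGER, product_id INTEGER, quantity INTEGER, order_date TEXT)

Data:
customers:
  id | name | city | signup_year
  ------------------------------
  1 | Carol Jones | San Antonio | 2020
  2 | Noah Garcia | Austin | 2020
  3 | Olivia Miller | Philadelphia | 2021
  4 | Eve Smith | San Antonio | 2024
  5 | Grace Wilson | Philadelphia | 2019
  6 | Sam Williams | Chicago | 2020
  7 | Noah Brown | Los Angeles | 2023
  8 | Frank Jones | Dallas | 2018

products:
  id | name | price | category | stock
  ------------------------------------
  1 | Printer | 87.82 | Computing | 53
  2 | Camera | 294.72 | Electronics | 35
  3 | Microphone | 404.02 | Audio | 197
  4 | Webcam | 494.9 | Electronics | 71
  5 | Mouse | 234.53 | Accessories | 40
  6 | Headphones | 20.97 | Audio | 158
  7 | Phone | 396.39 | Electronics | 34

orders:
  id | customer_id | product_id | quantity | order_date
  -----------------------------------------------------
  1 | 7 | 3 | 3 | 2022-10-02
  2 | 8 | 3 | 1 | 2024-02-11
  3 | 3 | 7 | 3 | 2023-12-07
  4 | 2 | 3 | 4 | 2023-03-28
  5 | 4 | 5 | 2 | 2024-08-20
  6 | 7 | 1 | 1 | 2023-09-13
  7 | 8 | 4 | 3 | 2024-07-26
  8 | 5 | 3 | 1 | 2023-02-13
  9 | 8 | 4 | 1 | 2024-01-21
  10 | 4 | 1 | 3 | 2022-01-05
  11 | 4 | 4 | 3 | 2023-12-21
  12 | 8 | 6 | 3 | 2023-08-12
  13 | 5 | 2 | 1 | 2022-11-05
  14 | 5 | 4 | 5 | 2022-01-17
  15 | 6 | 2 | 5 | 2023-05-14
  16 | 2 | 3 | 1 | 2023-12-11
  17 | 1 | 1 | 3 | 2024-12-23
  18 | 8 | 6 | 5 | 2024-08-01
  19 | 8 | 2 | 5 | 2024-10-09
SELECT DISTINCT category FROM products ORDER BY category

Execution result:
category
Accessories
Audio
Computing
Electronics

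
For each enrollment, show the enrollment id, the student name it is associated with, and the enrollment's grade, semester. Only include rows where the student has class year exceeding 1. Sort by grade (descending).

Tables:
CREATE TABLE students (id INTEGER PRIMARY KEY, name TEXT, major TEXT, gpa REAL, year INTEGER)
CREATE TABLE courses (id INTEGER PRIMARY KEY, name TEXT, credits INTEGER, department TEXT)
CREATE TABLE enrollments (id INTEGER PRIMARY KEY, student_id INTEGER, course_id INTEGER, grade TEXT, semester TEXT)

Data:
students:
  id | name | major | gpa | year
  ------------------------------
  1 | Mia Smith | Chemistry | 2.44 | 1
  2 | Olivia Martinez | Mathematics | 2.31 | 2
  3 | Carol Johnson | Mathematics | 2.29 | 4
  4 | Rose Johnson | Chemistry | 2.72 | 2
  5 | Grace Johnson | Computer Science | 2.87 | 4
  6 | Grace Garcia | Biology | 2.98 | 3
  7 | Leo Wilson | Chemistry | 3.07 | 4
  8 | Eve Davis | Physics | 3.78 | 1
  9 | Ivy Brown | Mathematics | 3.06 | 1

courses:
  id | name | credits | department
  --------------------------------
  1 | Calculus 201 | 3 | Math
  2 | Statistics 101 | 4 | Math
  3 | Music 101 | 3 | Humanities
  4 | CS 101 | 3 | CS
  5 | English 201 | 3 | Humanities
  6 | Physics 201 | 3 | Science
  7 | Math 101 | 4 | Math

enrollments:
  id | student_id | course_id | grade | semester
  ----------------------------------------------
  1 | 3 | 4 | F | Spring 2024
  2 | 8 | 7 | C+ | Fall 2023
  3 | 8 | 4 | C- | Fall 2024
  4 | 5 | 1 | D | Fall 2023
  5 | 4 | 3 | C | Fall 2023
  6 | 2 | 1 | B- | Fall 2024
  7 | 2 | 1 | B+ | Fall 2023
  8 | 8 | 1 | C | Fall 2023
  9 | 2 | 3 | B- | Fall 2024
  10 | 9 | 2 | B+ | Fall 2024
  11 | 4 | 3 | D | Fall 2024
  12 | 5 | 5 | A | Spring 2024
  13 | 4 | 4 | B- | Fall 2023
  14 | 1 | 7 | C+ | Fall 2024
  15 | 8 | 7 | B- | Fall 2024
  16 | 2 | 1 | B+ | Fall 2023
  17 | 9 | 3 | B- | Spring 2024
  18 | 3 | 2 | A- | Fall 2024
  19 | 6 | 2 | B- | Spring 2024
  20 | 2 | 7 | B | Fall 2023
SELECT c.id, p.name AS student, c.grade, c.semester FROM enrollments c JOIN students p ON c.student_id = p.id WHERE p.year > 1 ORDER BY c.grade DESC

Execution result:
id | student | grade | semester
1 | Carol Johnson | F | Spring 2024
4 | Grace Johnson | D | Fall 2023
11 | Rose Johnson | D | Fall 2024
5 | Rose Johnson | C | Fall 2023
6 | Olivia Martinez | B- | Fall 2024
9 | Olivia Martinez | B- | Fall 2024
13 | Rose Johnson | B- | Fall 2023
19 | Grace Garcia | B- | Spring 2024
7 | Olivia Martinez | B+ | Fall 2023
16 | Olivia Martinez | B+ | Fall 2023
20 | Olivia Martinez | B | Fall 2023
18 | Carol Johnson | A- | Fall 2024
12 | Grace Johnson | A | Spring 2024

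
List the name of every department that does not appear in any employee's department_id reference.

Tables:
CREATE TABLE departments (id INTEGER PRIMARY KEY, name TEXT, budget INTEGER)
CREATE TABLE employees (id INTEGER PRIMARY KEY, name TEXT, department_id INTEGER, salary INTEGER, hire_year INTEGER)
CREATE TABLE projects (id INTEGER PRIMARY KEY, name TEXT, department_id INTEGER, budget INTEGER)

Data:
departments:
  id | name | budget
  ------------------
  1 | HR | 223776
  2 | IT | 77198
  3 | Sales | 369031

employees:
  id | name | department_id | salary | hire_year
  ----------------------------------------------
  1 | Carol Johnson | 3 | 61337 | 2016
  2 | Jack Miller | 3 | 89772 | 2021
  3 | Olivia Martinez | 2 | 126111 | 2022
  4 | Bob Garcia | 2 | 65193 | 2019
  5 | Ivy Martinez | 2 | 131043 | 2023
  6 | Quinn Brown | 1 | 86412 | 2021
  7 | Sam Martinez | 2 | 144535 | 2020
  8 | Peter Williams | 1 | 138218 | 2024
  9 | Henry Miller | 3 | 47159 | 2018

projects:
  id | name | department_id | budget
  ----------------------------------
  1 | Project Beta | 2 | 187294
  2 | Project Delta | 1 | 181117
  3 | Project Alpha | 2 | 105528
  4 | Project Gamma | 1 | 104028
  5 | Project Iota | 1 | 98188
SELECT p.name FROM departments p LEFT JOIN employees c ON c.department_id = p.id WHERE c.id IS NULL

Execution result:
(no rows)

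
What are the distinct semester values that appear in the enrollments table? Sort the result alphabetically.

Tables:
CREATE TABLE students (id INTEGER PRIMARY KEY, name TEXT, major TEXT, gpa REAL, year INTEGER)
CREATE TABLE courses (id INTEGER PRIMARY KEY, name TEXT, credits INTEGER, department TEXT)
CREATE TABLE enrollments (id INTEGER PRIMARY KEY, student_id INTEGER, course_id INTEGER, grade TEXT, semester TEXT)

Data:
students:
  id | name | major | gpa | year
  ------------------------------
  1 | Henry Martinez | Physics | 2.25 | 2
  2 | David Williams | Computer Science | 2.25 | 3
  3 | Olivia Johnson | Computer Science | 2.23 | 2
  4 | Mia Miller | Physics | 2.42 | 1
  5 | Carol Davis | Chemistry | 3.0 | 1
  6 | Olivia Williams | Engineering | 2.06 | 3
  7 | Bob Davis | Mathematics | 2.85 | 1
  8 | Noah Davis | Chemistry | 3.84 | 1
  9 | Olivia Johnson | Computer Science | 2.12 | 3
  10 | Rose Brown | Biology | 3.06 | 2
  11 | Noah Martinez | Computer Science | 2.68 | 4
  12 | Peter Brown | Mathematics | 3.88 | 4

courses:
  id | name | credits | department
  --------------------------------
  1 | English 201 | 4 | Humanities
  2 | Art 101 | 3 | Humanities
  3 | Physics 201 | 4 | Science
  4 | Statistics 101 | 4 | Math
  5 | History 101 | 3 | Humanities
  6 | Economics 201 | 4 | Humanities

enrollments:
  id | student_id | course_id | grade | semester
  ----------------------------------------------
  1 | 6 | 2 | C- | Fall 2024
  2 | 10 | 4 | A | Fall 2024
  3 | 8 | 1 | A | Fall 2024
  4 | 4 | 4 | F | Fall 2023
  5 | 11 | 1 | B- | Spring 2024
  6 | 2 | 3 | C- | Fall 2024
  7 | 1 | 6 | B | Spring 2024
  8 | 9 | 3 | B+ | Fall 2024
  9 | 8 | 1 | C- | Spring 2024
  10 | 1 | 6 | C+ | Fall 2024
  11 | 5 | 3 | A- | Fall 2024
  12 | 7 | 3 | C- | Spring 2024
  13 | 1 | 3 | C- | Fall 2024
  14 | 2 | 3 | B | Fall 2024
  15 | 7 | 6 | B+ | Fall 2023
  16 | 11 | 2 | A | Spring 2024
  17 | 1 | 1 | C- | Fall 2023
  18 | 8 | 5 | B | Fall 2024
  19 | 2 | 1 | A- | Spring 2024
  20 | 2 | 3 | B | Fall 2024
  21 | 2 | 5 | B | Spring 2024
SELECT DISTINCT semester FROM enrollments ORDER BY semester

Execution result:
semester
Fall 2023
Fall 2024
Spring 2024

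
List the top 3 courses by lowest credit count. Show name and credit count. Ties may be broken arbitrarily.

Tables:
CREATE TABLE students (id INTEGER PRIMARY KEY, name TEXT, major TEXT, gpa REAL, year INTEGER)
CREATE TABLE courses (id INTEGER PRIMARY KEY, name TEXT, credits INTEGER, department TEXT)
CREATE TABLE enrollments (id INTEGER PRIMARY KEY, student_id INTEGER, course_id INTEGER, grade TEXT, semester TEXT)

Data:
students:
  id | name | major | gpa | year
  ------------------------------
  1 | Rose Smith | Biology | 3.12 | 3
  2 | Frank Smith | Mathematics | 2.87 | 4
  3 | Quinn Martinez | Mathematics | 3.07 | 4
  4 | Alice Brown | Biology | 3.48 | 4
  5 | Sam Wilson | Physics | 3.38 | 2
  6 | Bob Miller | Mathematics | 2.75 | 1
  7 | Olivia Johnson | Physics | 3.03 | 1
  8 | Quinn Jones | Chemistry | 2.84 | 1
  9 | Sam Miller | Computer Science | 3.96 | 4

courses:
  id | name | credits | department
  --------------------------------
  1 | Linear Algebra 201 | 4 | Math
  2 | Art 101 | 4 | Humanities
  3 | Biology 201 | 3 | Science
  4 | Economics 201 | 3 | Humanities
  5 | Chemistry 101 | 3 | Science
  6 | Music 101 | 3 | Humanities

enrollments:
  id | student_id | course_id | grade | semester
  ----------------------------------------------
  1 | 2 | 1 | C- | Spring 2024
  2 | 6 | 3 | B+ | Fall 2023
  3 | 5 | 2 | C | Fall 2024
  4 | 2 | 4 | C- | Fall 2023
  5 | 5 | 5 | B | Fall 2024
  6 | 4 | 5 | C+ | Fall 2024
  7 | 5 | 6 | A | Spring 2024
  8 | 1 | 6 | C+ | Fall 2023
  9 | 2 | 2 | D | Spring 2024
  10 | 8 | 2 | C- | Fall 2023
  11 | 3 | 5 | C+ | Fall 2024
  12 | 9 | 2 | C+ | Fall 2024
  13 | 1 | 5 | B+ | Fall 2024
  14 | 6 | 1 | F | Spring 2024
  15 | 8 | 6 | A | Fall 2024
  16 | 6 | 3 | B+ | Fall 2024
SELECT name, credits FROM courses ORDER BY credits ASC LIMIT 3

Execution result:
name | credits
Biology 201 | 3
Economics 201 | 3
Chemistry 101 | 3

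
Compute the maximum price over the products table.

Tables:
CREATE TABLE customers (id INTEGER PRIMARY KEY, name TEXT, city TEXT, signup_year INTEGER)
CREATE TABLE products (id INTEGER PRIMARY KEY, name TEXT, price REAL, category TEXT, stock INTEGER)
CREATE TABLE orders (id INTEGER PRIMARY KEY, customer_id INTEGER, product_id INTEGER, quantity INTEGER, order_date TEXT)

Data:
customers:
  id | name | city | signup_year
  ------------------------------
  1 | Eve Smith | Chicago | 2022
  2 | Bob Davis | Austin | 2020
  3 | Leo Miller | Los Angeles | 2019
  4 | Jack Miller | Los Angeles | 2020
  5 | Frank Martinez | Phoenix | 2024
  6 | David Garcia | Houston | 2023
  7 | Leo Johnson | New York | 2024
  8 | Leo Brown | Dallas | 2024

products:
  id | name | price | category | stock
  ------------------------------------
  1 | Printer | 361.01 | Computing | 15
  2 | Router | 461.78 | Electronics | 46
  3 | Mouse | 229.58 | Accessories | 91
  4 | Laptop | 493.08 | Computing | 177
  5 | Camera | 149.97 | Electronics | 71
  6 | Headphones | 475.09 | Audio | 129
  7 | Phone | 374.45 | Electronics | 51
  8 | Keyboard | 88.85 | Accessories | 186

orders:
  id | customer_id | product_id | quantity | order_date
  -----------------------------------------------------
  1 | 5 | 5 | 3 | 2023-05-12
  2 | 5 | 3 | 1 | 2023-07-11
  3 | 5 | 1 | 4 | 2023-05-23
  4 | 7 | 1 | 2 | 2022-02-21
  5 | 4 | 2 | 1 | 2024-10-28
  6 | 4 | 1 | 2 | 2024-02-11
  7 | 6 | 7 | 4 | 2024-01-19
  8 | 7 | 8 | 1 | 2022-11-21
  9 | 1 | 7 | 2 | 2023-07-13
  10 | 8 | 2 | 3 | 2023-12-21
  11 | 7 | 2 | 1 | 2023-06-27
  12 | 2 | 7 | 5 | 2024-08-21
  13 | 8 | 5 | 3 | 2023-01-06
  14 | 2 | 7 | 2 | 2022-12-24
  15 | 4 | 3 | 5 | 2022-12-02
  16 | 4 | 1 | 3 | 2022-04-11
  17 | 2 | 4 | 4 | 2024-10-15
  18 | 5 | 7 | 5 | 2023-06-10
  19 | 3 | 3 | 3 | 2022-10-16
SELECT MAX(price) FROM products

Execution result:
493.08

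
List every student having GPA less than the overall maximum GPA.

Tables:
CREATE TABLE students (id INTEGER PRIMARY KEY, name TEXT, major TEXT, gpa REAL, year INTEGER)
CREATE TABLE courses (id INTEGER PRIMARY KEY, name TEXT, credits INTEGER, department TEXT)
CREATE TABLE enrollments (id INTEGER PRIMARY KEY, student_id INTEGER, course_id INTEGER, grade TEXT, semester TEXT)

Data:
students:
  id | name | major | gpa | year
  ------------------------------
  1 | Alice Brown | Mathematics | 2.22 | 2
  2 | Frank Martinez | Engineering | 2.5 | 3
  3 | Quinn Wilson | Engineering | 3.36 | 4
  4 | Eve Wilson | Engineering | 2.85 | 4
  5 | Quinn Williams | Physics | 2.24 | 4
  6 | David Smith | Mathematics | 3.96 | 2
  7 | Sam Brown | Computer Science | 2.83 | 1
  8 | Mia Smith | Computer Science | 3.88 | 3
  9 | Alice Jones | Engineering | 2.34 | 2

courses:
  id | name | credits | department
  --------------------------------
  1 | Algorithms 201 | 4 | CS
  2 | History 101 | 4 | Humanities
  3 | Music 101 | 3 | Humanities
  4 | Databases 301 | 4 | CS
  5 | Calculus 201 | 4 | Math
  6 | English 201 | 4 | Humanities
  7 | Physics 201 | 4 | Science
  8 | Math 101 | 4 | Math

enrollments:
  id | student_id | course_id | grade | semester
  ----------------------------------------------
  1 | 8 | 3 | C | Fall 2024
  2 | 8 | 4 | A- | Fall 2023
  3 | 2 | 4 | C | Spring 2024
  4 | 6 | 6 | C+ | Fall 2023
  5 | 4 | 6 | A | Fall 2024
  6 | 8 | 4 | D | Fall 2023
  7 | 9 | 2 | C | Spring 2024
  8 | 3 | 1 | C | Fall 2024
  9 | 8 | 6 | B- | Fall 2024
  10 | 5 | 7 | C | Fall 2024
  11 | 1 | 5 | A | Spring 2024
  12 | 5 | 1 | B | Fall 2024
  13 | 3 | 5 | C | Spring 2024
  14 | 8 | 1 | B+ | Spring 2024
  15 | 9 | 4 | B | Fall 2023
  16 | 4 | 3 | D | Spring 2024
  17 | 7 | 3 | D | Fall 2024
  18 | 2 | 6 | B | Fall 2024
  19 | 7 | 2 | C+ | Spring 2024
SELECT name, gpa FROM students WHERE gpa < (SELECT MAX(gpa) FROM students)

Execution result:
name | gpa
Alice Brown | 2.22
Frank Martinez | 2.50
Quinn Wilson | 3.36
Eve Wilson | 2.85
Quinn Williams | 2.24
Sam Brown | 2.83
Mia Smith | 3.88
Alice Jones | 2.34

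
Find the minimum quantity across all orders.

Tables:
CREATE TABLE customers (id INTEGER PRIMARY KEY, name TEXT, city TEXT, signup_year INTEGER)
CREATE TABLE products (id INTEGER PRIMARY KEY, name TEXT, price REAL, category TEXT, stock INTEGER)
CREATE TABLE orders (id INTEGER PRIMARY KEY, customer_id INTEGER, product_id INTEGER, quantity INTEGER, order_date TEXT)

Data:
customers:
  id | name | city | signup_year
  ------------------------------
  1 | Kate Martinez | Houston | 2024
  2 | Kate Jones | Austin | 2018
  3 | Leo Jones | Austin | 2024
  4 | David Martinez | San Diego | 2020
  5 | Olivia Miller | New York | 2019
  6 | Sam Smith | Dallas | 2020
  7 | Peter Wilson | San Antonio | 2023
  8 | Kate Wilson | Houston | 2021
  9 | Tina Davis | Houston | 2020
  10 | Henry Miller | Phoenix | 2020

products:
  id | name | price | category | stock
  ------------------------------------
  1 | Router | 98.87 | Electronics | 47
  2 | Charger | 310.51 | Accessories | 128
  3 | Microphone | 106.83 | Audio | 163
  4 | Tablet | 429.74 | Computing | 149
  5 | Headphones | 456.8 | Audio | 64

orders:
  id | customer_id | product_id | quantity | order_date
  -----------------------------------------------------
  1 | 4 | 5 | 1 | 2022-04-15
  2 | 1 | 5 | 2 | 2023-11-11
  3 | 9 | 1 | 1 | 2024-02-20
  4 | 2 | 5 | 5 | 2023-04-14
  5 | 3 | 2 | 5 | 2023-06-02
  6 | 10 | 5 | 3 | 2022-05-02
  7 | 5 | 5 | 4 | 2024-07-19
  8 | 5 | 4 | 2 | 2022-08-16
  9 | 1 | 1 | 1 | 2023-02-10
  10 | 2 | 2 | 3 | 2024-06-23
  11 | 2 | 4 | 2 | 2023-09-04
SELECT MIN(quantity) FROM orders

Execution result:
1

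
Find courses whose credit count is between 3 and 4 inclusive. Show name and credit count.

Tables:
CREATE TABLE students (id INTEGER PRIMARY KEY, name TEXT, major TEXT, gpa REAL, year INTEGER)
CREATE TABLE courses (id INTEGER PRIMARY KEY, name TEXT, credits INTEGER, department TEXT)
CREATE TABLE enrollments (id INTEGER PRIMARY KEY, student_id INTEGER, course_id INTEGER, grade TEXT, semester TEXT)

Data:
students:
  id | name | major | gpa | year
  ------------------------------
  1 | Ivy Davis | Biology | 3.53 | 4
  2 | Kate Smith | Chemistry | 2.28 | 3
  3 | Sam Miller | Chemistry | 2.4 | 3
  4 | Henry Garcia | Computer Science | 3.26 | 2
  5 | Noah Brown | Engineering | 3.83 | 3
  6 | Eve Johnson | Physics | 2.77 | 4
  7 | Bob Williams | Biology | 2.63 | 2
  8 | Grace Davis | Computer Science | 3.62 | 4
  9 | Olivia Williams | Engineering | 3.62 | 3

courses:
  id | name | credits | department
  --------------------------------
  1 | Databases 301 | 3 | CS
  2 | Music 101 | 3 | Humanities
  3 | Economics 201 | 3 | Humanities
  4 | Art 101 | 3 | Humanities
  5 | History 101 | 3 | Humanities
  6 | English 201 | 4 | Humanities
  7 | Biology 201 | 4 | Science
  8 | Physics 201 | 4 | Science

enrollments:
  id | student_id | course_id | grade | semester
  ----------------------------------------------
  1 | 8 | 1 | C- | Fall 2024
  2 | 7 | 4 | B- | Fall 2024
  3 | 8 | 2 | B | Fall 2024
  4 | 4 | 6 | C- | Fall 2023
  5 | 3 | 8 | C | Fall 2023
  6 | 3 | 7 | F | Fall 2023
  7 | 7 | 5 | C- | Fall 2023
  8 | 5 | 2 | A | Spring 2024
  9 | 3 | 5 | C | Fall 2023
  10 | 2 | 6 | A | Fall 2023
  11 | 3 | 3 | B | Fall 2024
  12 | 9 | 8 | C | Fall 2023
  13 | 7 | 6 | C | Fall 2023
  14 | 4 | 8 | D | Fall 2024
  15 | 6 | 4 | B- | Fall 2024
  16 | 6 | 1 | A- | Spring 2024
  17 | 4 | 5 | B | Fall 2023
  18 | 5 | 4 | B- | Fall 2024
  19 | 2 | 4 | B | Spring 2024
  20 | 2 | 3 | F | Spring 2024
SELECT name, credits FROM courses WHERE credits BETWEEN 3 AND 4

Execution result:
name | credits
Databases 301 | 3
Music 101 | 3
Economics 201 | 3
Art 101 | 3
History 101 | 3
English 201 | 4
Biology 201 | 4
Physics 201 | 4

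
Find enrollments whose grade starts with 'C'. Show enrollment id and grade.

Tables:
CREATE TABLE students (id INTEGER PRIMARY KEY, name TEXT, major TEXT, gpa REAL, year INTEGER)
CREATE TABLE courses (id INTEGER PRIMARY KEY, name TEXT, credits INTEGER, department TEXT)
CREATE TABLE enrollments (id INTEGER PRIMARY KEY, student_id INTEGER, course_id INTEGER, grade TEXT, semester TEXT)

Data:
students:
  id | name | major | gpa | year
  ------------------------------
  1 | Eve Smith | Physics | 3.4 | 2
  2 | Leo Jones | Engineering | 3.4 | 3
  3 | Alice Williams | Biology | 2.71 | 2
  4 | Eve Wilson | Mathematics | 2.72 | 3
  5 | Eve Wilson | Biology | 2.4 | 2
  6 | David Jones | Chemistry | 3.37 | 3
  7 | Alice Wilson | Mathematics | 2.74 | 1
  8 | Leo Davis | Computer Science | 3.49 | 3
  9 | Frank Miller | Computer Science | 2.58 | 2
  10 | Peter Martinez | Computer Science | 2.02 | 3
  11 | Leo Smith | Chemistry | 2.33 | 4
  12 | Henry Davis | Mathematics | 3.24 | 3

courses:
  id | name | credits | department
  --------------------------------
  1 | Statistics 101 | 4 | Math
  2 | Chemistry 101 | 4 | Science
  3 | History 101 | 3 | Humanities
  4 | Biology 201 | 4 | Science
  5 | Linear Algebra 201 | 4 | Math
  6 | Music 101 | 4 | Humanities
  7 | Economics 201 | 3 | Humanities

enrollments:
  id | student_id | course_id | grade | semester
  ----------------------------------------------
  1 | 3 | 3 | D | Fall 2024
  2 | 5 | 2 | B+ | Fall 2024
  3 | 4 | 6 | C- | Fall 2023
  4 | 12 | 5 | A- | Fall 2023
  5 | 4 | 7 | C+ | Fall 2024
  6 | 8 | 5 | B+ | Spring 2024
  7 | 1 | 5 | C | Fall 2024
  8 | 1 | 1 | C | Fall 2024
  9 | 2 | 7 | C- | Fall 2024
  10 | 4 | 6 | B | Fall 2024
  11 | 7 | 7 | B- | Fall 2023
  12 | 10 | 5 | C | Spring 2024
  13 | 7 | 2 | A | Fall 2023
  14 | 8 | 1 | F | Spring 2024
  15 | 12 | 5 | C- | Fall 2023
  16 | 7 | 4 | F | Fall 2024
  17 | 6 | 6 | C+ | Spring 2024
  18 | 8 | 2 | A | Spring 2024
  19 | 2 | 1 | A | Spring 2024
SELECT id, grade FROM enrollments WHERE grade LIKE 'C%'

Execution result:
id | grade
3 | C-
5 | C+
7 | C
8 | C
9 | C-
12 | C
15 | C-
17 | C+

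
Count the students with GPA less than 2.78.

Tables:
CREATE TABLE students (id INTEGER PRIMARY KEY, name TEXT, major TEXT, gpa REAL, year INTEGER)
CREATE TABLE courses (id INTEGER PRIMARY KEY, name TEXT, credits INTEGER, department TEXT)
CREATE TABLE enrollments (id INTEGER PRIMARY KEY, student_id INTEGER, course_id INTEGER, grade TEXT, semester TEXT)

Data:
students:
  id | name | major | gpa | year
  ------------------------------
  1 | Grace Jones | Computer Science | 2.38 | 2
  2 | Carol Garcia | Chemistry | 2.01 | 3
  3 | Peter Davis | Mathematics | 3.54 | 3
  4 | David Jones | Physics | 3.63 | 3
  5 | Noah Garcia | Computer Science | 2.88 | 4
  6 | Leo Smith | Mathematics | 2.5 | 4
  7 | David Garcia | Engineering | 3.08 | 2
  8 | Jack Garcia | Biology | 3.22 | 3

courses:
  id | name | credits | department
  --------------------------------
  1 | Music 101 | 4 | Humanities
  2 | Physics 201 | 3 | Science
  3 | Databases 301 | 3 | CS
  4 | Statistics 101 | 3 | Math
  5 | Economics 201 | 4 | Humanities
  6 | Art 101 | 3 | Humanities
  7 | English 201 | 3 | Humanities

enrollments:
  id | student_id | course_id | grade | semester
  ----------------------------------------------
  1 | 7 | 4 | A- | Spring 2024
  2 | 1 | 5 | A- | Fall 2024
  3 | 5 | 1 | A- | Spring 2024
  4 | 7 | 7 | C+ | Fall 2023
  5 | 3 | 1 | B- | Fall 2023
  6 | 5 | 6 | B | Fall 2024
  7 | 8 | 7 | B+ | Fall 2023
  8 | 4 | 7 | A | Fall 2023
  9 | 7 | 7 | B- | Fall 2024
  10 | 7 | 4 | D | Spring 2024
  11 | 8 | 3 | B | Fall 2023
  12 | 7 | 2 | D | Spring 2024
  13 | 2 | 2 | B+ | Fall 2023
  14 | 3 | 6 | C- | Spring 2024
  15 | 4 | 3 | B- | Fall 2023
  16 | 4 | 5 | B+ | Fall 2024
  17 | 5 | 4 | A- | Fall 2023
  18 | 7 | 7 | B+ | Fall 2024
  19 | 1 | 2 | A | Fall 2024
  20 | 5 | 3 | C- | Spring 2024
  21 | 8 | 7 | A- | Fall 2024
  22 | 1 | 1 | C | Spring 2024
SELECT COUNT(*) FROM students WHERE gpa < 2.78

Execution result:
3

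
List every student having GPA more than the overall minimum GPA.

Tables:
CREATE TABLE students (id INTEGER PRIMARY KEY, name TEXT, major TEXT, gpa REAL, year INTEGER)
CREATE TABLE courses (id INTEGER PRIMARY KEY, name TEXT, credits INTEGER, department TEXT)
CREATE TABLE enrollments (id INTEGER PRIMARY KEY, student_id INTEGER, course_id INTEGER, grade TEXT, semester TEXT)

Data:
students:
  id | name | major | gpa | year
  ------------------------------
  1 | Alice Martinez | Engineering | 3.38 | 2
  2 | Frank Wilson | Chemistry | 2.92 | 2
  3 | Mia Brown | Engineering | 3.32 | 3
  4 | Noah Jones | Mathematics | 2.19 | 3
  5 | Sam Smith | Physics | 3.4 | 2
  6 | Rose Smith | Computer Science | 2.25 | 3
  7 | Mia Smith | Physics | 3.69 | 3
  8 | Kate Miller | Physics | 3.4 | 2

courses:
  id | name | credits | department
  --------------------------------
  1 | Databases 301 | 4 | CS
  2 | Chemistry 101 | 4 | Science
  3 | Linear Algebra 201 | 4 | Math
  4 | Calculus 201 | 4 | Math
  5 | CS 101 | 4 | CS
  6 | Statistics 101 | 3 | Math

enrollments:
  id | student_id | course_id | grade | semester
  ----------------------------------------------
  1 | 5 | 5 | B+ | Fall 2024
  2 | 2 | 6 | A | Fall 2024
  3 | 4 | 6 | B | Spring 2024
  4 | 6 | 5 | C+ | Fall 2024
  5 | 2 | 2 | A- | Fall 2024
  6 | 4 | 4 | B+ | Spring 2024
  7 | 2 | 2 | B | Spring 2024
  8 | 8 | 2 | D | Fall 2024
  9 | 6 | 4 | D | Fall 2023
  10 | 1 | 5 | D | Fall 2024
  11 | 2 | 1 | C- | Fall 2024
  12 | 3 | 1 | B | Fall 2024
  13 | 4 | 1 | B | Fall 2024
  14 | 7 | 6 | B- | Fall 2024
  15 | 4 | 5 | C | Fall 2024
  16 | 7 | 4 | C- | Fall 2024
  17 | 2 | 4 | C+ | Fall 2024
SELECT name, gpa FROM students WHERE gpa > (SELECT MIN(gpa) FROM students)

Execution result:
name | gpa
Alice Martinez | 3.38
Frank Wilson | 2.92
Mia Brown | 3.32
Sam Smith | 3.40
Rose Smith | 2.25
Mia Smith | 3.69
Kate Miller | 3.40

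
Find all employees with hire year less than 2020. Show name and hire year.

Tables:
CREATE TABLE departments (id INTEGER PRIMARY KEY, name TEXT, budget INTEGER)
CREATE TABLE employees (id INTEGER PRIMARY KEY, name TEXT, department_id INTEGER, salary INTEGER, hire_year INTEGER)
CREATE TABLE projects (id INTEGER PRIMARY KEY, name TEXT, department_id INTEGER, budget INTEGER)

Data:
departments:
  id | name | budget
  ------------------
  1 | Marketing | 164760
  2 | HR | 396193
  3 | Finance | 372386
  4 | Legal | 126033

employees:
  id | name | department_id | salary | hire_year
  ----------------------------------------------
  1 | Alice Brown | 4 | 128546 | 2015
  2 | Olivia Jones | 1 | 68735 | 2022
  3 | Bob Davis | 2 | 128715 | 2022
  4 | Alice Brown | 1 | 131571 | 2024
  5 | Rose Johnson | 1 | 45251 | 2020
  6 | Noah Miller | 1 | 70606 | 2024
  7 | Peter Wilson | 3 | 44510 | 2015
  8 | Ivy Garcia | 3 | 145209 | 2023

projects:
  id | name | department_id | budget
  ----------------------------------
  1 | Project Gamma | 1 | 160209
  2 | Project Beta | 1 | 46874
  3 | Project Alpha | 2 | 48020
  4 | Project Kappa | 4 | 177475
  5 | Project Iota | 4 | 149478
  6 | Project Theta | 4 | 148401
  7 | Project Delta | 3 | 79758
SELECT name, hire_year FROM employees WHERE hire_year < 2020

Execution result:
name | hire_year
Alice Brown | 2015
Peter Wilson | 2015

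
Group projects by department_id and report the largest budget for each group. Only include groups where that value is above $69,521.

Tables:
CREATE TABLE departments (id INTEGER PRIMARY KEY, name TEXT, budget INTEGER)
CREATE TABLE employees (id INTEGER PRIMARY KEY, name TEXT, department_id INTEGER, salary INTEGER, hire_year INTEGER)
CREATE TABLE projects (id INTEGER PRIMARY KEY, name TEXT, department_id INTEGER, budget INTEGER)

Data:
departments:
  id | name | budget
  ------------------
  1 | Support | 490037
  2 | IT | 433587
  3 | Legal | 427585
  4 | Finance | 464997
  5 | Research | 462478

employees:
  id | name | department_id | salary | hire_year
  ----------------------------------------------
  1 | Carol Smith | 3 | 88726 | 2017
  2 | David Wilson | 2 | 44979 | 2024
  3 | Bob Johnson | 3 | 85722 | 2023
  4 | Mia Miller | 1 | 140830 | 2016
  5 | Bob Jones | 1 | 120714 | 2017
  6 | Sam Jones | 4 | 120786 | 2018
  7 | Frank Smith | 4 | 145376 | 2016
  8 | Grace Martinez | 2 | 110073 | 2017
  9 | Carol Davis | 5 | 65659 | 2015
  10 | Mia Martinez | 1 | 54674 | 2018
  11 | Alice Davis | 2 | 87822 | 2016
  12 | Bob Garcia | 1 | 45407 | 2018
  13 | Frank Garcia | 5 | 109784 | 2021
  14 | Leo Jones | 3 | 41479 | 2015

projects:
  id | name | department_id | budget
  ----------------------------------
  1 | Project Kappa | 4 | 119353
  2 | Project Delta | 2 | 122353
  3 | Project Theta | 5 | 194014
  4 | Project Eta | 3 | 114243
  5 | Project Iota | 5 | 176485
SELECT department_id, MAX(budget) AS max_budget FROM projects GROUP BY department_id HAVING MAX(budget) > 69521

Execution result:
department_id | max_budget
2 | 122353
3 | 114243
4 | 119353
5 | 194014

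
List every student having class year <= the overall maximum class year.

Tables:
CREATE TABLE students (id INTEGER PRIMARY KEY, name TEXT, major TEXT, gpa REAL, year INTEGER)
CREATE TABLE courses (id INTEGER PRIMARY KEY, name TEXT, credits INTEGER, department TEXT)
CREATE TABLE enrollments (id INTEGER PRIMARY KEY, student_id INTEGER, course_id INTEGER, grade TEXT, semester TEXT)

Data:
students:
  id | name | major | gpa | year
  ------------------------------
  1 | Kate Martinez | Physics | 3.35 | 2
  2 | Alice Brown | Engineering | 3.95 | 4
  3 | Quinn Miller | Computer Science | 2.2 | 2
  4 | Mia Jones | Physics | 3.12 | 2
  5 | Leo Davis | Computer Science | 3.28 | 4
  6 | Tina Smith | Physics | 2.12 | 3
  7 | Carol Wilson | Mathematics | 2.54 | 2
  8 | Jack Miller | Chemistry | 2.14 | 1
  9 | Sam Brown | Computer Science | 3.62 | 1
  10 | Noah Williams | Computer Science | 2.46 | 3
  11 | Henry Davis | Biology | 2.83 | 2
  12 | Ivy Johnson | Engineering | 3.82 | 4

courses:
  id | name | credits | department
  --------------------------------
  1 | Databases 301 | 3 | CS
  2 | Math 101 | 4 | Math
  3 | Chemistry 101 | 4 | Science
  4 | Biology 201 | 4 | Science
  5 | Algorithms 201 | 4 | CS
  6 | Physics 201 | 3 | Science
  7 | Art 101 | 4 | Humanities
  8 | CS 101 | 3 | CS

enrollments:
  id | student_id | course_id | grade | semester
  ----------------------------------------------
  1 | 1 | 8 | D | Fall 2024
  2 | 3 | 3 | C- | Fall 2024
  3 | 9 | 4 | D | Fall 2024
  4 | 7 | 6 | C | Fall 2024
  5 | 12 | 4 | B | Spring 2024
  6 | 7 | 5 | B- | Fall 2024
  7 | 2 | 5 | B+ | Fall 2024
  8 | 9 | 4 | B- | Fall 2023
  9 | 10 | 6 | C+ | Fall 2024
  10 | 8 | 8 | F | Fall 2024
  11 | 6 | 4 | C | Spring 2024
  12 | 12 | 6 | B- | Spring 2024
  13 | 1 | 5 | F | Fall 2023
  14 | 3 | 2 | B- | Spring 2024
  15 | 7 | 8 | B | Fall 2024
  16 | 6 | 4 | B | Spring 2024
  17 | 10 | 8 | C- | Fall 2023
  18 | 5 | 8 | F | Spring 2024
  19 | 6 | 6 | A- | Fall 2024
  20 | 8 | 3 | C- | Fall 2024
SELECT name, year FROM students WHERE year <= (SELECT MAX(year) FROM students)

Execution result:
name | year
Kate Martinez | 2
Alice Brown | 4
Quinn Miller | 2
Mia Jones | 2
Leo Davis | 4
Tina Smith | 3
Carol Wilson | 2
Jack Miller | 1
Sam Brown | 1
Noah Williams | 3
Henry Davis | 2
Ivy Johnson | 4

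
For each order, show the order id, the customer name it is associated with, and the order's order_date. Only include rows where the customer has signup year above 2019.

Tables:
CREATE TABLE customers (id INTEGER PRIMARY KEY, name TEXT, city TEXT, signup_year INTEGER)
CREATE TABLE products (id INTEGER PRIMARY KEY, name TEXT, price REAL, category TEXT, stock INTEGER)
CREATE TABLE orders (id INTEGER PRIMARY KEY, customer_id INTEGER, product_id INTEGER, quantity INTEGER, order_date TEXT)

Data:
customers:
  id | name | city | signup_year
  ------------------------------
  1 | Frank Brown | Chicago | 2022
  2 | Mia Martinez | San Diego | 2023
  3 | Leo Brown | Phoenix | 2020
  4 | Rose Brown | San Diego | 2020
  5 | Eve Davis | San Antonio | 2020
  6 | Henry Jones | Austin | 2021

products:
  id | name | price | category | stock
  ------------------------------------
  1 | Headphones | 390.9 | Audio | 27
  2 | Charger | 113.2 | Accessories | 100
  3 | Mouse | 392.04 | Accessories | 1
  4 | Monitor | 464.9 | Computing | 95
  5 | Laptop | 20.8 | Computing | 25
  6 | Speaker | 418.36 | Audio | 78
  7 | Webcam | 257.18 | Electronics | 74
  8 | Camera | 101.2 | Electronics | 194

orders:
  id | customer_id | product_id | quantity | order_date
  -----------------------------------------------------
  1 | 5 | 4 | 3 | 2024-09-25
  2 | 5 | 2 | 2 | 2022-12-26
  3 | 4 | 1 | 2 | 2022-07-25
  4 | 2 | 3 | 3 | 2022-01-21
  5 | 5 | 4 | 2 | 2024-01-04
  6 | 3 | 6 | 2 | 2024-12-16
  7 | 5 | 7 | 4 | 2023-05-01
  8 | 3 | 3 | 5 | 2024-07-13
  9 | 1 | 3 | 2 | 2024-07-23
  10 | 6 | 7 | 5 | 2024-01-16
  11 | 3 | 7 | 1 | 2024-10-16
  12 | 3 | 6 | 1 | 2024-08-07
SELECT c.id, p.name AS customer, c.order_date FROM orders c JOIN customers p ON c.customer_id = p.id WHERE p.signup_year > 2019

Execution result:
id | customer | order_date
1 | Eve Davis | 2024-09-25
2 | Eve Davis | 2022-12-26
3 | Rose Brown | 2022-07-25
4 | Mia Martinez | 2022-01-21
5 | Eve Davis | 2024-01-04
6 | Leo Brown | 2024-12-16
7 | Eve Davis | 2023-05-01
8 | Leo Brown | 2024-07-13
9 | Frank Brown | 2024-07-23
10 | Henry Jones | 2024-01-16
11 | Leo Brown | 2024-10-16
12 | Leo Brown | 2024-08-07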